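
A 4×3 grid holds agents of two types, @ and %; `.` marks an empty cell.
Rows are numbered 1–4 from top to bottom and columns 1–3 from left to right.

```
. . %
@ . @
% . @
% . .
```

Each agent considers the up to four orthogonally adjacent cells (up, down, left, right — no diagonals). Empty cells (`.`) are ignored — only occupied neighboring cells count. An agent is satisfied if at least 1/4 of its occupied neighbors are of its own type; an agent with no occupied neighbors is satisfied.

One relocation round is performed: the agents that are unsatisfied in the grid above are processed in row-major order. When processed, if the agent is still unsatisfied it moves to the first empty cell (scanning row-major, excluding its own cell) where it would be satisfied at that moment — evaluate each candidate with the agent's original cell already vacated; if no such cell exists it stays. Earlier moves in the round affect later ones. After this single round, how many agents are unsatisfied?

1

Initially unsatisfied (in order): (1,3), (2,1).
  (1,3) → (1,2).
  (2,1) → (1,3).
Resulting grid:
. % @
. . @
% . @
% . .
Unsatisfied now: (1,2).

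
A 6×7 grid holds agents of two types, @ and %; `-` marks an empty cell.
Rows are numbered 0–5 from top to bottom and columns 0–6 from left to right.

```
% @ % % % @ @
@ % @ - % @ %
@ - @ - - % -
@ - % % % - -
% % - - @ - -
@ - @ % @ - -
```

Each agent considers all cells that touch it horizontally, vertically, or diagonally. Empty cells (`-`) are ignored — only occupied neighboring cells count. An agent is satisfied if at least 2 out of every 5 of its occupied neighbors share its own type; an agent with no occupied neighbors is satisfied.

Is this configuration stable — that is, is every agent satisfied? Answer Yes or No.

No

(0,0)% 1/3 unhappy
(0,1)@ 2/5 ok
(0,2)% 2/4 ok
(0,3)% 3/4 ok
(0,4)% 2/4 ok
(0,5)@ 2/5 ok
(0,6)@ 2/3 ok
(1,0)@ 2/4 ok
(1,1)% 2/7 unhappy
(1,2)@ 2/5 ok
(1,4)% 3/5 ok
(1,5)@ 2/6 unhappy
(1,6)% 1/4 unhappy
(2,0)@ 2/3 ok
(2,2)@ 1/4 unhappy
(2,5)% 3/4 ok
(3,0)@ 1/3 unhappy
(3,2)% 2/3 ok
(3,3)% 2/4 ok
(3,4)% 2/3 ok
(4,0)% 1/3 unhappy
(4,1)% 2/5 ok
(4,4)@ 1/4 unhappy
(5,0)@ 0/2 unhappy
(5,2)@ 0/2 unhappy
(5,3)% 0/3 unhappy
(5,4)@ 1/2 ok
For instance (0,0) has only 1/3 same-type neighbors, below 2/5.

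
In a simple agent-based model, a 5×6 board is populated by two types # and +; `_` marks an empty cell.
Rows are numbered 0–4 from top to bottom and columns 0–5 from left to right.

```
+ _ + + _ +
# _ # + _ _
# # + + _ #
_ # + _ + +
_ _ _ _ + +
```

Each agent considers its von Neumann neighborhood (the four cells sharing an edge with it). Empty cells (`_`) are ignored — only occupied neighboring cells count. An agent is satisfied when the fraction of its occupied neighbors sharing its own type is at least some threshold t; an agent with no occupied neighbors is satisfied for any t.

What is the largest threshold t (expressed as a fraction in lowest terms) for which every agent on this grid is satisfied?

(0,0)+ 0/1
(0,2)+ 1/2
(0,3)+ 2/2
(0,5)+ — no occupied neighbors
(1,0)# 1/2
(1,2)# 0/3
(1,3)+ 2/3
(2,0)# 2/2
(2,1)# 2/3
(2,2)+ 2/4
(2,3)+ 2/2
(2,5)# 0/1
(3,1)# 1/2
(3,2)+ 1/2
(3,4)+ 2/2
(3,5)+ 2/3
(4,4)+ 2/2
(4,5)+ 2/2
The smallest same-type fraction is 0/1 at (0,0), which reduces to 0/1. Any threshold above that leaves this agent unsatisfied.

0/1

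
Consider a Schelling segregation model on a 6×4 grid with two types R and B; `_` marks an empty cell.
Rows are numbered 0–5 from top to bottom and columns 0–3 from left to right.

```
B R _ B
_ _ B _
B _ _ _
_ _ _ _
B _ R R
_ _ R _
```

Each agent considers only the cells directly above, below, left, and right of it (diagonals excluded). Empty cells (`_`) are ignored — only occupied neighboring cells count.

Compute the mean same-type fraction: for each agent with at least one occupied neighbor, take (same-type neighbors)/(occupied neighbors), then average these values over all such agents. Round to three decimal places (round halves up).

Row 0: (0,0)B 0/1 · (0,1)R 0/1 · (0,3)B — no occupied neighbors
Row 1: (1,2)B — no occupied neighbors
Row 2: (2,0)B — no occupied neighbors
Row 4: (4,0)B — no occupied neighbors · (4,2)R 2/2 · (4,3)R 1/1
Row 5: (5,2)R 1/1
Sum over 5 agents: 0/1 + 0/1 + 2/2 + 1/1 + 1/1 = 3; mean = 3 ÷ 5 = 3/5 = 0.6 → 0.600.

0.600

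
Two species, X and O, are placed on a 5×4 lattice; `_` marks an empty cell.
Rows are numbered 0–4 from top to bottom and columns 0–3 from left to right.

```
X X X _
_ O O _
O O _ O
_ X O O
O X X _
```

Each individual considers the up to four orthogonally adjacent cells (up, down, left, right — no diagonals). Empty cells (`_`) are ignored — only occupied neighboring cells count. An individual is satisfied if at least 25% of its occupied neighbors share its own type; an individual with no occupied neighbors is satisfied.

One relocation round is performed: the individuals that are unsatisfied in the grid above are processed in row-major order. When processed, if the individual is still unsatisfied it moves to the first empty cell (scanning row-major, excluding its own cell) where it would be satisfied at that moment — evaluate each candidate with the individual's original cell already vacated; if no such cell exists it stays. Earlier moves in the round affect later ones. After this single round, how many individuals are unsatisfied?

0

Initially unsatisfied (in order): (4,0).
  (4,0) → (1,0).
Resulting grid:
X X X _
O O O _
O O _ O
_ X O O
_ X X _
All satisfied now.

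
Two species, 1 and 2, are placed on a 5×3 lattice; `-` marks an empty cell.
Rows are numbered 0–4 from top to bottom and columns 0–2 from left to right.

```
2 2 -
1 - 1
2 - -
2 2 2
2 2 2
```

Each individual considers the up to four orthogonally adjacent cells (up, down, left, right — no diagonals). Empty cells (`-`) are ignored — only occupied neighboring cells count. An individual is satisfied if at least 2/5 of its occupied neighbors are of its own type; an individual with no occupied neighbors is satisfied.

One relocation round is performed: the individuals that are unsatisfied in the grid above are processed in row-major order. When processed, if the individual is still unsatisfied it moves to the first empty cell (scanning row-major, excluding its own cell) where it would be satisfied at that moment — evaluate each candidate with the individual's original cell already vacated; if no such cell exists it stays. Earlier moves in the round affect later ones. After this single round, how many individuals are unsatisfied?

0

Initially unsatisfied (in order): (1,0).
  (1,0) → (0,2).
Resulting grid:
2 2 1
- - 1
2 - -
2 2 2
2 2 2
All satisfied now.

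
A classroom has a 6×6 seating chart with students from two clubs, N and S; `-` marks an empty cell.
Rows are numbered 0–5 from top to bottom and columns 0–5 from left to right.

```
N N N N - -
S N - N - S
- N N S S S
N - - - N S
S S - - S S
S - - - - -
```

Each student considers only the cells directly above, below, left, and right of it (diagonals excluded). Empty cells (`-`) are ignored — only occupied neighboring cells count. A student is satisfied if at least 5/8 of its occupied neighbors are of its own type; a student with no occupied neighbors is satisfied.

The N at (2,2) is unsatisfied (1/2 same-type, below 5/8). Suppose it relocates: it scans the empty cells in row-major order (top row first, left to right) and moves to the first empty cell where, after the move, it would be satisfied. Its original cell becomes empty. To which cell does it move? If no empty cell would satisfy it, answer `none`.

(0,4)

Vacating (2,2). Empty cells in order:
  (0,4): 1/1 same-type → satisfied — stop here.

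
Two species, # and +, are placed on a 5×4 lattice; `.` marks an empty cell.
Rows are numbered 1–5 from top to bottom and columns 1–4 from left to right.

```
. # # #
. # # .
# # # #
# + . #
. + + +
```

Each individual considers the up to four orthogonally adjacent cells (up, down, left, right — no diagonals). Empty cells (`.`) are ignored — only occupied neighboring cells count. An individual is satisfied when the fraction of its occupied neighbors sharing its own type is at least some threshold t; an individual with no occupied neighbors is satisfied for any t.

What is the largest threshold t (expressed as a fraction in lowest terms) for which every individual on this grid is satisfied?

1/3

(1,2)# 2/2
(1,3)# 3/3
(1,4)# 1/1
(2,2)# 3/3
(2,3)# 3/3
(3,1)# 2/2
(3,2)# 3/4
(3,3)# 3/3
(3,4)# 2/2
(4,1)# 1/2
(4,2)+ 1/3
(4,4)# 1/2
(5,2)+ 2/2
(5,3)+ 2/2
(5,4)+ 1/2
The smallest same-type fraction is 1/3 at (4,2), which reduces to 1/3. Any threshold above that leaves this individual unsatisfied.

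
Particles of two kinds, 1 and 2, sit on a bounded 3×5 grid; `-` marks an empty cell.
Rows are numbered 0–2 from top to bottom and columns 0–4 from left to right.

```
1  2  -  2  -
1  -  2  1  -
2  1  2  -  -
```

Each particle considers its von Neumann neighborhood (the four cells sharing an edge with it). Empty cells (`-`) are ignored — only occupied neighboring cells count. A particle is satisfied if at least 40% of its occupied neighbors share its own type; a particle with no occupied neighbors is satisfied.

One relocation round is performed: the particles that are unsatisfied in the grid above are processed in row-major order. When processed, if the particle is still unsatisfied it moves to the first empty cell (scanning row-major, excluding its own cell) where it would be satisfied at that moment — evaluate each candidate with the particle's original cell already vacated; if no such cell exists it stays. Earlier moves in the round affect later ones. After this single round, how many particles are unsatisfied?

0

Initially unsatisfied (in order): (0,1), (0,3), (1,3), (2,0), (2,1).
  (0,1) → (0,2).
  (0,3): now satisfied by earlier moves; stays.
  (1,3) → (0,1).
  (2,0) → (0,4).
  (2,1) → (1,1).
Resulting grid:
1 1 2 2 2
1 1 2 - -
- - 2 - -
All satisfied now.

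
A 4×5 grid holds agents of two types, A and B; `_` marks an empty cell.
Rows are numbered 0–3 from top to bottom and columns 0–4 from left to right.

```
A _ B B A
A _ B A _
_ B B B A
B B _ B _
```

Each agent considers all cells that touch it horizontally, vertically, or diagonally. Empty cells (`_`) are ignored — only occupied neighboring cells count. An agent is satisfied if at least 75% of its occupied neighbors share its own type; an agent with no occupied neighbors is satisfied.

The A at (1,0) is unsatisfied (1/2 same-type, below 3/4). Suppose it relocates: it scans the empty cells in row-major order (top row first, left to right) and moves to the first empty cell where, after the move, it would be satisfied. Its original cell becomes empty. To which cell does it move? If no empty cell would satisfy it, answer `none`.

none

Vacating (1,0). Empty cells in order:
  (0,1): 1/3 same-type → still unsatisfied.
  (1,1): 1/5 same-type → still unsatisfied.
  (1,4): 3/5 same-type → still unsatisfied.
  (2,0): 0/3 same-type → still unsatisfied.
  (3,2): 0/5 same-type → still unsatisfied.
  (3,4): 1/3 same-type → still unsatisfied.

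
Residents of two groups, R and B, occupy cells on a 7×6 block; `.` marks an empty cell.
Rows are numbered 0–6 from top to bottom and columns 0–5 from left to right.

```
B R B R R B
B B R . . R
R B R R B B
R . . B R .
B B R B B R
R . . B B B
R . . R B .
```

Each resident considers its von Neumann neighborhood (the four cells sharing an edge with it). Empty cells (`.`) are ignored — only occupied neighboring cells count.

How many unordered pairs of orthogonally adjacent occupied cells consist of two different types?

25

Scan each occupied cell's neighbors to the right and below so each pair is counted once.
From row 0: 7 unlike of 9 pairs (running 7/9).
From row 1: 3 unlike of 6 pairs (running 10/15).
From row 2: 5 unlike of 8 pairs (running 15/23).
From row 3: 3 unlike of 4 pairs (running 18/27).
From row 4: 5 unlike of 9 pairs (running 23/36).
From row 5: 1 unlike of 5 pairs (running 24/41).
From row 6: 1 unlike of 1 pairs (running 25/42).
Total adjacent occupied pairs: 42; unlike-type pairs: 25.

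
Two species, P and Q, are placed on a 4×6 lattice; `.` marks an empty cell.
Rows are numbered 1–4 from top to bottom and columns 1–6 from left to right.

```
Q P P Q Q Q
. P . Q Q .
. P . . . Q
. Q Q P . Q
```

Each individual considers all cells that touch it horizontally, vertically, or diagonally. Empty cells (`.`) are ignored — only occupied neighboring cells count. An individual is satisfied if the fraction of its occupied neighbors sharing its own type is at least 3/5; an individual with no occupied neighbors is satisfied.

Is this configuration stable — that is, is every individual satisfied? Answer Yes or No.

(1,1)Q 0/2 ✗
(1,2)P 2/3 ✓
(1,3)P 2/4 ✗
(1,4)Q 3/4 ✓
(1,5)Q 4/4 ✓
(1,6)Q 2/2 ✓
(2,2)P 3/4 ✓
(2,4)Q 3/4 ✓
(2,5)Q 5/5 ✓
(3,2)P 1/3 ✗
(3,6)Q 2/2 ✓
(4,2)Q 1/2 ✗
(4,3)Q 1/3 ✗
(4,4)P 0/1 ✗
(4,6)Q 1/1 ✓
For instance (1,1) has only 0/2 same-type neighbors, below 3/5.

No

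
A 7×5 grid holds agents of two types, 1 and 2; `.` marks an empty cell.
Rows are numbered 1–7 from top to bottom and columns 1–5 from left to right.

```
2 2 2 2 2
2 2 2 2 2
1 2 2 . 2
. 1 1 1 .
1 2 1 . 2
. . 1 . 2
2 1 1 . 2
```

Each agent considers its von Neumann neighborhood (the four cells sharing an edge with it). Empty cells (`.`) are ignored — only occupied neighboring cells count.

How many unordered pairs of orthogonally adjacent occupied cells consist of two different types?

8

Scan each occupied cell's neighbors to the right and below so each pair is counted once.
From row 1: 0 unlike of 9 pairs (running 0/9).
From row 2: 1 unlike of 8 pairs (running 1/17).
From row 3: 3 unlike of 4 pairs (running 4/21).
From row 4: 1 unlike of 4 pairs (running 5/25).
From row 5: 2 unlike of 4 pairs (running 7/29).
From row 6: 0 unlike of 2 pairs (running 7/31).
From row 7: 1 unlike of 2 pairs (running 8/33).
Total adjacent occupied pairs: 33; unlike-type pairs: 8.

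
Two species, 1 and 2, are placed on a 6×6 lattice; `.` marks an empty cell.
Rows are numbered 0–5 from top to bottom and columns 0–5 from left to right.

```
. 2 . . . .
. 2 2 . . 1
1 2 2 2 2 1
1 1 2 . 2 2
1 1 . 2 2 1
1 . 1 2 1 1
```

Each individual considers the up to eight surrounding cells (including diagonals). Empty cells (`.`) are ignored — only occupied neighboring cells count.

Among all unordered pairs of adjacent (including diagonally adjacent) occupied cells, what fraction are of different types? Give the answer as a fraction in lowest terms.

1/3

Scan each occupied cell's neighbors to the right and below (and the two forward diagonals) so each pair is counted once.
From row 0: 0 unlike of 2 pairs (running 0/2).
From row 1: 2 unlike of 9 pairs (running 2/11).
From row 2: 7 unlike of 18 pairs (running 9/29).
From row 3: 4 unlike of 14 pairs (running 13/43).
From row 4: 5 unlike of 14 pairs (running 18/57).
From row 5: 2 unlike of 3 pairs (running 20/60).
Total adjacent occupied pairs: 60; unlike-type pairs: 20.
20/60 reduces to 1/3.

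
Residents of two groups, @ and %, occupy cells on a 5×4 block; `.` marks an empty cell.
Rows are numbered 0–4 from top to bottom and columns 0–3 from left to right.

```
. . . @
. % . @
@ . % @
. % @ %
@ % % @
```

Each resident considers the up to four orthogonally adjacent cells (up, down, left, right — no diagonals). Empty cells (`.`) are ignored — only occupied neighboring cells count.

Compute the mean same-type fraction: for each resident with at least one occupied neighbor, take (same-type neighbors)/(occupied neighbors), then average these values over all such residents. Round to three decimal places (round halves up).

0.348

Row 0: (0,3)@ 1/1
Row 1: (1,1)% — no occupied neighbors · (1,3)@ 2/2
Row 2: (2,0)@ — no occupied neighbors · (2,2)% 0/2 · (2,3)@ 1/3
Row 3: (3,1)% 1/2 · (3,2)@ 0/4 · (3,3)% 0/3
Row 4: (4,0)@ 0/1 · (4,1)% 2/3 · (4,2)% 1/3 · (4,3)@ 0/2
Sum over 11 residents: 1/1 + 2/2 + 0/2 + 1/3 + 1/2 + 0/4 + 0/3 + 0/1 + 2/3 + 1/3 + 0/2 = 23/6; mean = 23/6 ÷ 11 = 23/66 = 0.348484… → 0.348.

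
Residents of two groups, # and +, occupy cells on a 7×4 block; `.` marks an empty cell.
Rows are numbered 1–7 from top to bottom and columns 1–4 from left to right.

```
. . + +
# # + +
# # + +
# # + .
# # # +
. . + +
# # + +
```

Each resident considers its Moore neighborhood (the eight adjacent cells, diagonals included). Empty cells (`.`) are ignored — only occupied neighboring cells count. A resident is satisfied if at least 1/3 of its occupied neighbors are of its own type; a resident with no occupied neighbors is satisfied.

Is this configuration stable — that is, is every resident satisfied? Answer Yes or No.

Yes

Row 1: (1,3)+ 3/4 ok · (1,4)+ 3/3 ok
Row 2: (2,1)# 3/3 ok · (2,2)# 3/6 ok · (2,3)+ 5/7 ok · (2,4)+ 5/5 ok
Row 3: (3,1)# 5/5 ok · (3,2)# 5/8 ok · (3,3)+ 4/7 ok · (3,4)+ 4/4 ok
Row 4: (4,1)# 5/5 ok · (4,2)# 6/8 ok · (4,3)+ 3/7 ok
Row 5: (5,1)# 3/3 ok · (5,2)# 4/6 ok · (5,3)# 2/6 ok · (5,4)+ 3/4 ok
Row 6: (6,3)+ 4/7 ok · (6,4)+ 4/5 ok
Row 7: (7,1)# 1/1 ok · (7,2)# 1/3 ok · (7,3)+ 3/4 ok · (7,4)+ 3/3 ok
All meet the threshold, so the configuration is stable.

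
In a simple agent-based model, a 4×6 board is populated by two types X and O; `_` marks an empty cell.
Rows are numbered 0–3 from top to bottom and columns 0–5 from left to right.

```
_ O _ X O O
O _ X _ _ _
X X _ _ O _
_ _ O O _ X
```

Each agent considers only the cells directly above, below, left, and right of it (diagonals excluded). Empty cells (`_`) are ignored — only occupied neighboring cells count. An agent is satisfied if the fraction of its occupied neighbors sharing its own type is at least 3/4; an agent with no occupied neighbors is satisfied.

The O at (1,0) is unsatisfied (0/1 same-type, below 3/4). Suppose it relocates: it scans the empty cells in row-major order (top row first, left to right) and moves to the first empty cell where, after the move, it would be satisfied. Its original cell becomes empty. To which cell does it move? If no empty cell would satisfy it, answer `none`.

Vacating (1,0). Empty cells in order:
  (0,0): 1/1 same-type → satisfied — stop here.

(0,0)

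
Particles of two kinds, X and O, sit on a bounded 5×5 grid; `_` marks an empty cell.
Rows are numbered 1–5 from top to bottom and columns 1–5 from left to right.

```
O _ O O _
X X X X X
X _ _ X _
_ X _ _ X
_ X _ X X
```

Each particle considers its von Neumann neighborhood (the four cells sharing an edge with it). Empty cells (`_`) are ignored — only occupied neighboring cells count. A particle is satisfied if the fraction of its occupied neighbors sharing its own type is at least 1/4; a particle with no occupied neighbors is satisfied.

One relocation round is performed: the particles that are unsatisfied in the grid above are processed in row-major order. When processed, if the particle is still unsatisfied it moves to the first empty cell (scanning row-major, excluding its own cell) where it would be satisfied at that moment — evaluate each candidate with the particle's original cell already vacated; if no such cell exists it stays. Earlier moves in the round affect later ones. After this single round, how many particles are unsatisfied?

Initially unsatisfied (in order): (1,1).
  (1,1) → (1,2).
Resulting grid:
_ O O O _
X X X X X
X _ _ X _
_ X _ _ X
_ X _ X X
All satisfied now.

0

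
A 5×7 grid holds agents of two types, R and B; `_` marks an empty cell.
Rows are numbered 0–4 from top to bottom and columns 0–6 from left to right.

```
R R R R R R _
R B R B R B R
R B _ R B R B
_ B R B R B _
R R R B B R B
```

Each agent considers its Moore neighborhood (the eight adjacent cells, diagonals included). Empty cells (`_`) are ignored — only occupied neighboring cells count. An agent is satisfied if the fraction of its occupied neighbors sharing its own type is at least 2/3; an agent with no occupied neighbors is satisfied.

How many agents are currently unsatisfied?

(0,0)R 2/3 ok
(0,1)R 4/5 ok
(0,2)R 3/5 unhappy
(0,3)R 4/5 ok
(0,4)R 3/5 unhappy
(0,5)R 3/4 ok
(1,0)R 3/5 unhappy
(1,1)B 1/7 unhappy
(1,2)R 4/7 unhappy
(1,3)B 1/7 unhappy
(1,4)R 5/8 unhappy
(1,5)B 2/7 unhappy
(1,6)R 2/4 unhappy
(2,0)R 1/4 unhappy
(2,1)B 2/6 unhappy
(2,3)R 4/7 unhappy
(2,4)B 4/8 unhappy
(2,5)R 3/7 unhappy
(2,6)B 2/4 unhappy
(3,1)B 1/6 unhappy
(3,2)R 3/7 unhappy
(3,3)B 3/7 unhappy
(3,4)R 3/8 unhappy
(3,5)B 4/7 unhappy
(4,0)R 1/2 unhappy
(4,1)R 3/4 ok
(4,2)R 2/5 unhappy
(4,3)B 2/5 unhappy
(4,4)B 3/5 unhappy
(4,5)R 1/4 unhappy
(4,6)B 1/2 unhappy
Unsatisfied: (0,2), (0,4), (1,0), (1,1), (1,2), (1,3), (1,4), (1,5), (1,6), (2,0), (2,1), (2,3), (2,4), (2,5), (2,6), (3,1), (3,2), (3,3), (3,4), (3,5), (4,0), (4,2), (4,3), (4,4), (4,5), (4,6) — 26 in total.

26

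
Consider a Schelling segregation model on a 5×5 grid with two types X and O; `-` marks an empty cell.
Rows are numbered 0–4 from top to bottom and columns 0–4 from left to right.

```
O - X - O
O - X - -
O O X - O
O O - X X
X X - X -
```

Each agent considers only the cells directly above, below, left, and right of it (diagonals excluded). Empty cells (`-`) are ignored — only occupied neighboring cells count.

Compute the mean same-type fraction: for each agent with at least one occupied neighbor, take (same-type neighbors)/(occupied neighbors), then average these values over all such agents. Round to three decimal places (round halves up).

(0,0)O 1/1
(0,2)X 1/1
(0,4)O — no occupied neighbors
(1,0)O 2/2
(1,2)X 2/2
(2,0)O 3/3
(2,1)O 2/3
(2,2)X 1/2
(2,4)O 0/1
(3,0)O 2/3
(3,1)O 2/3
(3,3)X 2/2
(3,4)X 1/2
(4,0)X 1/2
(4,1)X 1/2
(4,3)X 1/1
Sum over 15 agents: 1/1 + 1/1 + 2/2 + 2/2 + 3/3 + 2/3 + 1/2 + 0/1 + 2/3 + 2/3 + 2/2 + 1/2 + 1/2 + 1/2 + 1/1 = 11; mean = 11 ÷ 15 = 11/15 = 0.733333… → 0.733.

0.733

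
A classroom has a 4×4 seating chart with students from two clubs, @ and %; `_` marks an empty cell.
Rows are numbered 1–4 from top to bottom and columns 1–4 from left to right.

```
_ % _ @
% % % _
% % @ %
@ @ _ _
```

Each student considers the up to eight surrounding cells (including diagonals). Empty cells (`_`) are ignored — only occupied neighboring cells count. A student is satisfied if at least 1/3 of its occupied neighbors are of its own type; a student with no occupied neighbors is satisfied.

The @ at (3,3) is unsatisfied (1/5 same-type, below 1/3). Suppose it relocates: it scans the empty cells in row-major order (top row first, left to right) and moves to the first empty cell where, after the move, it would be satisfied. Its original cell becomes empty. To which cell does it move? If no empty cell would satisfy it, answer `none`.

(2,4)

Vacating (3,3). Empty cells in order:
  (1,1): 0/3 same-type → still unsatisfied.
  (1,3): 1/4 same-type → still unsatisfied.
  (2,4): 1/3 same-type → satisfied — stop here.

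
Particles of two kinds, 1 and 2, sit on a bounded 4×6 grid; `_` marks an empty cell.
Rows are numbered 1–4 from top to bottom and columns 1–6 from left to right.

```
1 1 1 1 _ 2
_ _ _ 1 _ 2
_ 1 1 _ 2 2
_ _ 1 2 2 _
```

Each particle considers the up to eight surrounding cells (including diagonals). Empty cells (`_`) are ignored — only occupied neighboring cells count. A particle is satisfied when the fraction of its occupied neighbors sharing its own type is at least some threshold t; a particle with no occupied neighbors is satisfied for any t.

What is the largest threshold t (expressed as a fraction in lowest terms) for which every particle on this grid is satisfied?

1/2

Row 1: (1,1)1 1/1 · (1,2)1 2/2 · (1,3)1 3/3 · (1,4)1 2/2 · (1,6)2 1/1
Row 2: (2,4)1 3/4 · (2,6)2 3/3
Row 3: (3,2)1 2/2 · (3,3)1 3/4 · (3,5)2 4/5 · (3,6)2 3/3
Row 4: (4,3)1 2/3 · (4,4)2 2/4 · (4,5)2 3/3
The smallest same-type fraction is 2/4 at (4,4), which reduces to 1/2. Any threshold above that leaves this particle unsatisfied.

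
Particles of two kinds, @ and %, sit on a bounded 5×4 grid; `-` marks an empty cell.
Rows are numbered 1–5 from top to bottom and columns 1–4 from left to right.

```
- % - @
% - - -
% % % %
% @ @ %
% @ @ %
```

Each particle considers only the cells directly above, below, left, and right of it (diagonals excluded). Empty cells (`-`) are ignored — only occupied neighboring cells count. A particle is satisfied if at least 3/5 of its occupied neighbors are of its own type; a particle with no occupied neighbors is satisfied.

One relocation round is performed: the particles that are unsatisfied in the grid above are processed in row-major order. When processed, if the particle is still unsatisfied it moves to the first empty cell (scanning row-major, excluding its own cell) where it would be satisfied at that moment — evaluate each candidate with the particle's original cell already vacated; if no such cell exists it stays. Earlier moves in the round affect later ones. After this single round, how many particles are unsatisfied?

4

Initially unsatisfied (in order): (4,2), (4,3), (5,1), (5,4).
  (4,2): no empty cell satisfies it; stays.
  (4,3): no empty cell satisfies it; stays.
  (5,1) → (1,1).
  (5,4) → (2,2).
Resulting grid:
% % - @
% % - -
% % % %
% @ @ %
- @ @ -
Unsatisfied now: (4,1), (4,2), (4,3), (4,4).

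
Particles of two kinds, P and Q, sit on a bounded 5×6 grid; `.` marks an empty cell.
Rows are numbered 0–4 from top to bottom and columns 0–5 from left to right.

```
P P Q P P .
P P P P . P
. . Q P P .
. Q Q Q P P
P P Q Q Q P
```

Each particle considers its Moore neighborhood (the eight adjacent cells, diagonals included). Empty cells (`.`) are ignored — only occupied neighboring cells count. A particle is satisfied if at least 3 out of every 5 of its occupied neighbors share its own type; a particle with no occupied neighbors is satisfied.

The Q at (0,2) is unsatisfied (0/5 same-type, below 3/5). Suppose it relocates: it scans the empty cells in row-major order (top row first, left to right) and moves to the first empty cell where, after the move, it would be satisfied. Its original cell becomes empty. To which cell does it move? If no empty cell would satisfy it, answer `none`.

Vacating (0,2). Empty cells in order:
  (0,5): 0/2 same-type → still unsatisfied.
  (1,4): 0/6 same-type → still unsatisfied.
  (2,0): 1/3 same-type → still unsatisfied.
  (2,1): 3/6 same-type → still unsatisfied.
  (2,5): 0/4 same-type → still unsatisfied.
  (3,0): 1/3 same-type → still unsatisfied.

none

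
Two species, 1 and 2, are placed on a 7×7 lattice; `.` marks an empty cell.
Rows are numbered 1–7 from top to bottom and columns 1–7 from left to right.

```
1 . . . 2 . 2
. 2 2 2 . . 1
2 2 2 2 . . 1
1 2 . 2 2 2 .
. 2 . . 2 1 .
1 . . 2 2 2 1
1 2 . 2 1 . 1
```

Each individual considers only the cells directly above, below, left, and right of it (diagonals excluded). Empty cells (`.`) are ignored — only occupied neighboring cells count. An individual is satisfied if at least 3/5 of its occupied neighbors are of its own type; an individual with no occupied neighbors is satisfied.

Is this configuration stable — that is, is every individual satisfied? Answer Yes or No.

No

Row 1: (1,1)1 0/0 satisfied · (1,5)2 0/0 satisfied · (1,7)2 0/1 not
Row 2: (2,2)2 2/2 satisfied · (2,3)2 3/3 satisfied · (2,4)2 2/2 satisfied · (2,7)1 1/2 not
Row 3: (3,1)2 1/2 not · (3,2)2 4/4 satisfied · (3,3)2 3/3 satisfied · (3,4)2 3/3 satisfied · (3,7)1 1/1 satisfied
Row 4: (4,1)1 0/2 not · (4,2)2 2/3 satisfied · (4,4)2 2/2 satisfied · (4,5)2 3/3 satisfied · (4,6)2 1/2 not
Row 5: (5,2)2 1/1 satisfied · (5,5)2 2/3 satisfied · (5,6)1 0/3 not
Row 6: (6,1)1 1/1 satisfied · (6,4)2 2/2 satisfied · (6,5)2 3/4 satisfied · (6,6)2 1/3 not · (6,7)1 1/2 not
Row 7: (7,1)1 1/2 not · (7,2)2 0/1 not · (7,4)2 1/2 not · (7,5)1 0/2 not · (7,7)1 1/1 satisfied
For instance (1,7) has only 0/1 same-type neighbors, below 3/5.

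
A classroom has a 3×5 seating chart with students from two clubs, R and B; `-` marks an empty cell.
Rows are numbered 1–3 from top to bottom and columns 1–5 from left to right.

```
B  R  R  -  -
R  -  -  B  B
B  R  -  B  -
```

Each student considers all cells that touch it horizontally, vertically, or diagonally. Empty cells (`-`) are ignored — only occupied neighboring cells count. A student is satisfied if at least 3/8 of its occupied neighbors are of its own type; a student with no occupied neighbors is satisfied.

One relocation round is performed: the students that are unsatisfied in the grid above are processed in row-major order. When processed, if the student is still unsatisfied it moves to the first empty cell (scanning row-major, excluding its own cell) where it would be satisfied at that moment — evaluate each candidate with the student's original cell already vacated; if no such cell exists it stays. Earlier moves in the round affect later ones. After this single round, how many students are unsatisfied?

1

Initially unsatisfied (in order): (1,1), (3,1).
  (1,1) → (1,4).
  (3,1) → (1,5).
Resulting grid:
- R R B B
R - - B B
- R - B -
Unsatisfied now: (1,3).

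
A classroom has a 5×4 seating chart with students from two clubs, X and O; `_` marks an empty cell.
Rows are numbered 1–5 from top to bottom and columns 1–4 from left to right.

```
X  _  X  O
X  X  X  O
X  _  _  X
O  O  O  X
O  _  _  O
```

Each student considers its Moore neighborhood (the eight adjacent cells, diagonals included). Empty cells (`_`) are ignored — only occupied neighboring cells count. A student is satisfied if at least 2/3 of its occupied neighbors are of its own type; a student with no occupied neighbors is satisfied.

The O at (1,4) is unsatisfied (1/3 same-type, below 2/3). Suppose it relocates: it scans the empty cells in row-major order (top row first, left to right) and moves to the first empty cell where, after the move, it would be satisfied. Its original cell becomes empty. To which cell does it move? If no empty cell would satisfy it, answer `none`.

(5,2)

Vacating (1,4). Empty cells in order:
  (1,2): 0/5 same-type → still unsatisfied.
  (3,2): 3/7 same-type → still unsatisfied.
  (3,3): 3/7 same-type → still unsatisfied.
  (5,2): 4/4 same-type → satisfied — stop here.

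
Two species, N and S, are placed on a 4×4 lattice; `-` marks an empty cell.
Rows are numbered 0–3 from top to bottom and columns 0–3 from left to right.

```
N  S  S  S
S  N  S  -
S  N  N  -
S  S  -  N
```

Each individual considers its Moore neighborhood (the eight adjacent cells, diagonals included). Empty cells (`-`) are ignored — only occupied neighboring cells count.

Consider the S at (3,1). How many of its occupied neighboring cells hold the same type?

2

Occupied neighbors of (3,1): (2,0)=S, (2,1)=N, (2,2)=N, (3,0)=S.
Same type (S): 2 of 4.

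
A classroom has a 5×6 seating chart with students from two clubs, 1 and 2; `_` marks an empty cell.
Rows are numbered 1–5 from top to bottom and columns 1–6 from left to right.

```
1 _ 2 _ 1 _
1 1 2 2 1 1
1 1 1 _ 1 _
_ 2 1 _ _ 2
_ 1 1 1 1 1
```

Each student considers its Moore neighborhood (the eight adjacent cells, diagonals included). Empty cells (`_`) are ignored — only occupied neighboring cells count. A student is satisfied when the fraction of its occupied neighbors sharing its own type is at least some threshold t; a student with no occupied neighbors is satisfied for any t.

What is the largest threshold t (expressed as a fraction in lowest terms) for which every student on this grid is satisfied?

(1,1)1 2/2
(1,3)2 2/3
(1,5)1 2/3
(2,1)1 4/4
(2,2)1 5/7
(2,3)2 2/5
(2,4)2 2/6
(2,5)1 3/4
(2,6)1 3/3
(3,1)1 3/4
(3,2)1 5/7
(3,3)1 3/6
(3,5)1 2/4
(4,2)2 0/6
(4,3)1 5/6
(4,6)2 0/3
(5,2)1 2/3
(5,3)1 3/4
(5,4)1 3/3
(5,5)1 2/3
(5,6)1 1/2
The smallest same-type fraction is 0/6 at (4,2), which reduces to 0/1. Any threshold above that leaves this student unsatisfied.

0/1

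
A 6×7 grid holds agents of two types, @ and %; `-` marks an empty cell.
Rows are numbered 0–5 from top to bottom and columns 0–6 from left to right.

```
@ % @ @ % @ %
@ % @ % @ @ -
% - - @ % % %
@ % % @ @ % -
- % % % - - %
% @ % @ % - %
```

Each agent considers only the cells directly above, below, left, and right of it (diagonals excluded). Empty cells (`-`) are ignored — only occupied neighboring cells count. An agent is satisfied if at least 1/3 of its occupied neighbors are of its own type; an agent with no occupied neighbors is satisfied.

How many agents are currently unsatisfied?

11

(0,0)@ 1/2 ✓
(0,1)% 1/3 ✓
(0,2)@ 2/3 ✓
(0,3)@ 1/3 ✓
(0,4)% 0/3 ✗
(0,5)@ 1/3 ✓
(0,6)% 0/1 ✗
(1,0)@ 1/3 ✓
(1,1)% 1/3 ✓
(1,2)@ 1/3 ✓
(1,3)% 0/4 ✗
(1,4)@ 1/4 ✗
(1,5)@ 2/3 ✓
(2,0)% 0/2 ✗
(2,3)@ 1/3 ✓
(2,4)% 1/4 ✗
(2,5)% 3/4 ✓
(2,6)% 1/1 ✓
(3,0)@ 0/2 ✗
(3,1)% 2/3 ✓
(3,2)% 2/3 ✓
(3,3)@ 2/4 ✓
(3,4)@ 1/3 ✓
(3,5)% 1/2 ✓
(4,1)% 2/3 ✓
(4,2)% 4/4 ✓
(4,3)% 1/3 ✓
(4,6)% 1/1 ✓
(5,0)% 0/1 ✗
(5,1)@ 0/3 ✗
(5,2)% 1/3 ✓
(5,3)@ 0/3 ✗
(5,4)% 0/1 ✗
(5,6)% 1/1 ✓
Unsatisfied: (0,4), (0,6), (1,3), (1,4), (2,0), (2,4), (3,0), (5,0), (5,1), (5,3), (5,4) — 11 in total.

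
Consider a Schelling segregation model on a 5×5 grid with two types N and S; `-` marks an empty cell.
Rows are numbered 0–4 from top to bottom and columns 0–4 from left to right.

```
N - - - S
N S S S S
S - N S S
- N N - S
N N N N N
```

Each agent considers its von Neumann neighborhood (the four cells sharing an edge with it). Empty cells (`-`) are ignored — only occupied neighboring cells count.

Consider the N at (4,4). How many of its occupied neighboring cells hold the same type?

Occupied neighbors of (4,4): (3,4)=S, (4,3)=N.
Same type (N): 1 of 2.

1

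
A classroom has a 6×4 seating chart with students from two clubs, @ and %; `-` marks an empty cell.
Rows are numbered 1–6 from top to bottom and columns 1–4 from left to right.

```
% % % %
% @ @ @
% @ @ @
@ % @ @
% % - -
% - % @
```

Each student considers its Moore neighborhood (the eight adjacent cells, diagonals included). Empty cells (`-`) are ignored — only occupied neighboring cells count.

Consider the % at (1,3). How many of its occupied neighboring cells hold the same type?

Occupied neighbors of (1,3): (1,2)=%, (1,4)=%, (2,2)=@, (2,3)=@, (2,4)=@.
Same type (%): 2 of 5.

2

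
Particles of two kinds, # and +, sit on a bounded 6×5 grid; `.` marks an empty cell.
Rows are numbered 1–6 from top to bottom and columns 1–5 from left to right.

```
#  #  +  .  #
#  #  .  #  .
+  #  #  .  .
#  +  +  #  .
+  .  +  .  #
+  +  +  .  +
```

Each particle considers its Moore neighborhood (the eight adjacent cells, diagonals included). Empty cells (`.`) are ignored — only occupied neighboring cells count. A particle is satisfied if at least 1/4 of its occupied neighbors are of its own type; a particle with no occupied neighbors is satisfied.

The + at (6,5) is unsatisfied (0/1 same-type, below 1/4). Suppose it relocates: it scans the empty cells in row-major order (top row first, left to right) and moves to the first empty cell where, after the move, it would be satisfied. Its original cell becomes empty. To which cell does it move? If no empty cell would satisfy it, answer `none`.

(1,4)

Vacating (6,5). Empty cells in order:
  (1,4): 1/3 same-type → satisfied — stop here.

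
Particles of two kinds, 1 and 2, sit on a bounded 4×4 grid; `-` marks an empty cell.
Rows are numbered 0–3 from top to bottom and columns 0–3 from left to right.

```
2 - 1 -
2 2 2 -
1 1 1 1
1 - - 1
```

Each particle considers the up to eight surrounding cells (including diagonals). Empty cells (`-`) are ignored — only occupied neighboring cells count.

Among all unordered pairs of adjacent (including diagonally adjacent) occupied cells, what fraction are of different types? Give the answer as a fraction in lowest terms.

10/21

Scan each occupied cell's neighbors to the right and below (and the two forward diagonals) so each pair is counted once.
From row 0: 2 unlike of 4 pairs (running 2/4).
From row 1: 8 unlike of 10 pairs (running 10/14).
From row 2: 0 unlike of 7 pairs (running 10/21).
Total adjacent occupied pairs: 21; unlike-type pairs: 10.
10/21 is already in lowest terms.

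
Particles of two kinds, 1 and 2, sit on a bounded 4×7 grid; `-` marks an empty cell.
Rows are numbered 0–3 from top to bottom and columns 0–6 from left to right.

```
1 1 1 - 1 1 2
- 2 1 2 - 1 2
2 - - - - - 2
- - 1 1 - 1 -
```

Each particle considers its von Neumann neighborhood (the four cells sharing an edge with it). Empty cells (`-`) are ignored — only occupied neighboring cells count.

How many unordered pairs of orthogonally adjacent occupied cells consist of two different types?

5

Scan each occupied cell's neighbors to the right and below so each pair is counted once.
From row 0: 2 unlike of 8 pairs (running 2/8).
From row 1: 3 unlike of 4 pairs (running 5/12).
From row 3: 0 unlike of 1 pairs (running 5/13).
Total adjacent occupied pairs: 13; unlike-type pairs: 5.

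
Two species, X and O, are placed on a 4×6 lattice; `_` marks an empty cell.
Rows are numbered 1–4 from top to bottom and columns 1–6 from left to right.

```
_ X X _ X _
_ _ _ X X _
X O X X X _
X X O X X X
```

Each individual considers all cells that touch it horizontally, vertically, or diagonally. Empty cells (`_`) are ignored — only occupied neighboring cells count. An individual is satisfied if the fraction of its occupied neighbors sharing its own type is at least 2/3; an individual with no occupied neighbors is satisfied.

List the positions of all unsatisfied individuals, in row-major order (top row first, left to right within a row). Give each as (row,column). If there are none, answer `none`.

(3,2), (4,2), (4,3)

(1,2)X 1/1 ✓
(1,3)X 2/2 ✓
(1,5)X 2/2 ✓
(2,4)X 6/6 ✓
(2,5)X 4/4 ✓
(3,1)X 2/3 ✓
(3,2)O 1/5 ✗
(3,3)X 4/6 ✓
(3,4)X 6/7 ✓
(3,5)X 6/6 ✓
(4,1)X 2/3 ✓
(4,2)X 3/5 ✗
(4,3)O 1/5 ✗
(4,4)X 4/5 ✓
(4,5)X 4/4 ✓
(4,6)X 2/2 ✓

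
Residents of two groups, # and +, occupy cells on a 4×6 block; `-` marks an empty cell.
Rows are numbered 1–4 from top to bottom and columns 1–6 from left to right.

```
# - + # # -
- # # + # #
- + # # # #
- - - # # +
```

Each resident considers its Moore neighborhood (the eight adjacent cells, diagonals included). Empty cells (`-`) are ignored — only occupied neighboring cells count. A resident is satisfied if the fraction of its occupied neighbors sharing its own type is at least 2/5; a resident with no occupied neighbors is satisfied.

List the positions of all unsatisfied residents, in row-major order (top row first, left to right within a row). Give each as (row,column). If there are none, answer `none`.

(1,1)# 1/1 satisfied
(1,3)+ 1/4 not
(1,4)# 3/5 satisfied
(1,5)# 3/4 satisfied
(2,2)# 3/5 satisfied
(2,3)# 4/7 satisfied
(2,4)+ 1/8 not
(2,5)# 6/7 satisfied
(2,6)# 4/4 satisfied
(3,2)+ 0/3 not
(3,3)# 4/6 satisfied
(3,4)# 6/7 satisfied
(3,5)# 6/8 satisfied
(3,6)# 4/5 satisfied
(4,4)# 4/4 satisfied
(4,5)# 4/5 satisfied
(4,6)+ 0/3 not

(1,3), (2,4), (3,2), (4,6)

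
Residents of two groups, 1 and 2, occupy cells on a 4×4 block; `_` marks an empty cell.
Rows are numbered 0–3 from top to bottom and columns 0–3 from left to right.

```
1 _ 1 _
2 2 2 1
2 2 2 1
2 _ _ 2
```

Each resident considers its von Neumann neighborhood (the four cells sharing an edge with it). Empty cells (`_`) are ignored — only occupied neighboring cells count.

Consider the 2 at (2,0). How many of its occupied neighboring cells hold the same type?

3

Occupied neighbors of (2,0): (1,0)=2, (3,0)=2, (2,1)=2.
Same type (2): 3 of 3.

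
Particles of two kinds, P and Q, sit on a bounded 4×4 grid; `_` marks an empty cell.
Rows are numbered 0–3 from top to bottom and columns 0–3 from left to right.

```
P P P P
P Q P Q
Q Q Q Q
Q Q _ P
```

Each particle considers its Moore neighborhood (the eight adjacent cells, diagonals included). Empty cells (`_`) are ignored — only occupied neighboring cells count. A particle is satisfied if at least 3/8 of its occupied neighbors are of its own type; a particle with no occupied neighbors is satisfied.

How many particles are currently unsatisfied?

Row 0: (0,0)P 2/3 satisfied · (0,1)P 4/5 satisfied · (0,2)P 3/5 satisfied · (0,3)P 2/3 satisfied
Row 1: (1,0)P 2/5 satisfied · (1,1)Q 3/8 satisfied · (1,2)P 3/8 satisfied · (1,3)Q 2/5 satisfied
Row 2: (2,0)Q 4/5 satisfied · (2,1)Q 5/7 satisfied · (2,2)Q 5/7 satisfied · (2,3)Q 2/4 satisfied
Row 3: (3,0)Q 3/3 satisfied · (3,1)Q 4/4 satisfied · (3,3)P 0/2 not
Unsatisfied: (3,3) — 1 in total.

1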